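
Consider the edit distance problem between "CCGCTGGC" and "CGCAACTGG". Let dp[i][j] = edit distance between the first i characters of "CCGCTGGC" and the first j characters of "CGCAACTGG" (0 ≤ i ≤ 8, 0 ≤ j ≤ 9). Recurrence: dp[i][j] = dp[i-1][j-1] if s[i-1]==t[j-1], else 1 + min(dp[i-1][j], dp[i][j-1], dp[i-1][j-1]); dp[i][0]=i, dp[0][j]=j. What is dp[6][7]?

   ''  C  G  C  A  A  C  T  G  G
''  0  1  2  3  4  5  6  7  8  9
 C  1  0  1  2  3  4  5  6  7  8
 C  2  1  1  1  2  3  4  5  6  7
 G  3  2  1  2  2  3  4  5  5  6
 C  4  3  2  1  2  3  3  4  5  6
 T  5  4  3  2  2  3  4  3  4  5
 G  6  5  4  3  3  3  4  4  3  4
 G  7  6  5  4  4  4  4  5  4  3
 C  8  7  6  5  5  5  4  5  5  4

4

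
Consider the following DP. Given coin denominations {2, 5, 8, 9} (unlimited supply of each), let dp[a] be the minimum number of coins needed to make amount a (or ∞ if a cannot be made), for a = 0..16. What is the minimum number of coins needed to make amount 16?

 a  0  1  2  3  4  5  6  7  8  9 10 11 12 13 14 15 16
dp  0  -  1  -  2  1  3  2  1  1  2  2  3  2  2  3  2
(- denotes ∞ / unreachable)

2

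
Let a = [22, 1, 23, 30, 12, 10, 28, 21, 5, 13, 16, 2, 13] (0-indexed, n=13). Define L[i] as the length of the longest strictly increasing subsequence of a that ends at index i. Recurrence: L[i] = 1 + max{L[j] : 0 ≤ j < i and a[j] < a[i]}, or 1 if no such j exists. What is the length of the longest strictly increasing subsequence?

4

   i    0    1    2    3    4    5    6    7    8    9   10   11   12
a[i]   22    1   23   30   12   10   28   21    5   13   16    2   13
L[i]    1    1    2    3    2    2    3    3    2    3    4    2    3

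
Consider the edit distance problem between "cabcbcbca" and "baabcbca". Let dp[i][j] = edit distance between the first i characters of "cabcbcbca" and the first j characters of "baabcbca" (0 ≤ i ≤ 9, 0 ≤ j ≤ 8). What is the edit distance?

   ''  b  a  a  b  c  b  c  a
''  0  1  2  3  4  5  6  7  8
 c  1  1  2  3  4  4  5  6  7
 a  2  2  1  2  3  4  5  6  6
 b  3  2  2  2  2  3  4  5  6
 c  4  3  3  3  3  2  3  4  5
 b  5  4  4  4  3  3  2  3  4
 c  6  5  5  5  4  3  3  2  3
 b  7  6  6  6  5  4  3  3  3
 c  8  7  7  7  6  5  4  3  4
 a  9  8  7  7  7  6  5  4  3

3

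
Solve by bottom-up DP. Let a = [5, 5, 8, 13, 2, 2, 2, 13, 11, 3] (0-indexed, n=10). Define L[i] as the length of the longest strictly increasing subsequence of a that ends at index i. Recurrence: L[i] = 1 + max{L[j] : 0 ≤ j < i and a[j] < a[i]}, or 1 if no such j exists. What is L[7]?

   i    0    1    2    3    4    5    6    7    8    9
a[i]    5    5    8   13    2    2    2   13   11    3
L[i]    1    1    2    3    1    1    1    3    3    2

3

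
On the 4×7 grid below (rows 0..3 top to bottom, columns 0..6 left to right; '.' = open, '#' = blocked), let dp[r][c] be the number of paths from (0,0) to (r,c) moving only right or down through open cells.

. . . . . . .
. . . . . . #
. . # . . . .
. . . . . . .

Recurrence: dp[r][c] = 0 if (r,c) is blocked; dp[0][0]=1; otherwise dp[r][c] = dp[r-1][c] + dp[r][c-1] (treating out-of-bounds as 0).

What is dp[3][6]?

r\c   0   1   2   3   4   5   6
  0   1   1   1   1   1   1   1
  1   1   2   3   4   5   6   0
  2   1   3   0   4   9  15  15
  3   1   4   4   8  17  32  47

47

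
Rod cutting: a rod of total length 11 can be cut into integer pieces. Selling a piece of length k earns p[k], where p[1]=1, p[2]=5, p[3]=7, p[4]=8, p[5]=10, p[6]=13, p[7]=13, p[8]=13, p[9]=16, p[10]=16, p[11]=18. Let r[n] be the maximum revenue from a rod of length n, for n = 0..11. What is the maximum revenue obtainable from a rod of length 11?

27

   n    0    1    2    3    4    5    6    7    8    9   10   11
r[n]    0    1    5    7   10   12   15   17   20   22   25   27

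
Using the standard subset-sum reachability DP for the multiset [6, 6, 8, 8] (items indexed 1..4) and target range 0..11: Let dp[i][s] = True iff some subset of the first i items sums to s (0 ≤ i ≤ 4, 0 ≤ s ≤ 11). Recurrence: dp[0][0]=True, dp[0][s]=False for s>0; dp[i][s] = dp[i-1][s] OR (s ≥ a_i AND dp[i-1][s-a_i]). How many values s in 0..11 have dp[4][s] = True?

i\s   0   1   2   3   4   5   6   7   8   9  10  11
  0   T   F   F   F   F   F   F   F   F   F   F   F
  1   T   F   F   F   F   F   T   F   F   F   F   F
  2   T   F   F   F   F   F   T   F   F   F   F   F
  3   T   F   F   F   F   F   T   F   T   F   F   F
  4   T   F   F   F   F   F   T   F   T   F   F   F

3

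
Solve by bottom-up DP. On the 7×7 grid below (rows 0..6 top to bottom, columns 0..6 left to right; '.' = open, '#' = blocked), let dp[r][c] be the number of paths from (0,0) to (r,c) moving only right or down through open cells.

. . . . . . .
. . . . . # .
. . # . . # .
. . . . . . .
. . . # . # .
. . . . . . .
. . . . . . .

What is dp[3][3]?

r\c   0   1   2   3   4   5   6
  0   1   1   1   1   1   1   1
  1   1   2   3   4   5   0   1
  2   1   3   0   4   9   0   1
  3   1   4   4   8  17  17  18
  4   1   5   9   0  17   0  18
  5   1   6  15  15  32  32  50
  6   1   7  22  37  69 101 151

8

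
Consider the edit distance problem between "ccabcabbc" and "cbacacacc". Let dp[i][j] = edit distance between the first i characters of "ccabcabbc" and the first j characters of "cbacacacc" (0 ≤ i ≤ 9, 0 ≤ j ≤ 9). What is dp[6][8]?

   ''  c  b  a  c  a  c  a  c  c
''  0  1  2  3  4  5  6  7  8  9
 c  1  0  1  2  3  4  5  6  7  8
 c  2  1  1  2  2  3  4  5  6  7
 a  3  2  2  1  2  2  3  4  5  6
 b  4  3  2  2  2  3  3  4  5  6
 c  5  4  3  3  2  3  3  4  4  5
 a  6  5  4  3  3  2  3  3  4  5
 b  7  6  5  4  4  3  3  4  4  5
 b  8  7  6  5  5  4  4  4  5  5
 c  9  8  7  6  5  5  4  5  4  5

4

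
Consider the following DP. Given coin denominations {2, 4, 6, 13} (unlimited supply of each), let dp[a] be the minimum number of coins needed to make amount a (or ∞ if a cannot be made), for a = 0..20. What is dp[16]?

 a  0  1  2  3  4  5  6  7  8  9 10 11 12 13 14 15 16 17 18 19 20
dp  0  -  1  -  1  -  1  -  2  -  2  -  2  1  3  2  3  2  3  2  4
(- denotes ∞ / unreachable)

3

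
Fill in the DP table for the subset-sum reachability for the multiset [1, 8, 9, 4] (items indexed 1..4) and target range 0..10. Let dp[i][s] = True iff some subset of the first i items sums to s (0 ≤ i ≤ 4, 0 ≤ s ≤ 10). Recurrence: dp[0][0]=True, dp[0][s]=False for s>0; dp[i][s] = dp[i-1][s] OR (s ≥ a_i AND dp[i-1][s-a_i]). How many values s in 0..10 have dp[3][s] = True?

5

i\s   0   1   2   3   4   5   6   7   8   9  10
  0   T   F   F   F   F   F   F   F   F   F   F
  1   T   T   F   F   F   F   F   F   F   F   F
  2   T   T   F   F   F   F   F   F   T   T   F
  3   T   T   F   F   F   F   F   F   T   T   T
  4   T   T   F   F   T   T   F   F   T   T   T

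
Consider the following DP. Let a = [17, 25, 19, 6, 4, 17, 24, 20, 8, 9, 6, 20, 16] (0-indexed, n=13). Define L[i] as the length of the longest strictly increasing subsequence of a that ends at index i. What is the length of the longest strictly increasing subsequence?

   i    0    1    2    3    4    5    6    7    8    9   10   11   12
a[i]   17   25   19    6    4   17   24   20    8    9    6   20   16
L[i]    1    2    2    1    1    2    3    3    2    3    2    4    4

4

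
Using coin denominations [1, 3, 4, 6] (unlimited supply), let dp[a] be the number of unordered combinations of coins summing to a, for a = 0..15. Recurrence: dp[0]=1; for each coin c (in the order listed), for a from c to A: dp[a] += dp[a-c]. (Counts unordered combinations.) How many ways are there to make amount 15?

after  coin     0     1     2     3     4     5     6     7     8     9    10    11    12    13    14    15
          1     1     1     1     1     1     1     1     1     1     1     1     1     1     1     1     1
          3     1     1     1     2     2     2     3     3     3     4     4     4     5     5     5     6
          4     1     1     1     2     3     3     4     5     6     7     8     9    11    12    13    15
          6     1     1     1     2     3     3     5     6     7     9    11    12    16    18    20    24

24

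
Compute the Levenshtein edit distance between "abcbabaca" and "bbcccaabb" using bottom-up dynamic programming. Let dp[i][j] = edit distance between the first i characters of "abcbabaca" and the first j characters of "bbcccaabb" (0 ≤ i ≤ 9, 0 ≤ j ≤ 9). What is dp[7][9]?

5

   ''  b  b  c  c  c  a  a  b  b
''  0  1  2  3  4  5  6  7  8  9
 a  1  1  2  3  4  5  5  6  7  8
 b  2  1  1  2  3  4  5  6  6  7
 c  3  2  2  1  2  3  4  5  6  7
 b  4  3  2  2  2  3  4  5  5  6
 a  5  4  3  3  3  3  3  4  5  6
 b  6  5  4  4  4  4  4  4  4  5
 a  7  6  5  5  5  5  4  4  5  5
 c  8  7  6  5  5  5  5  5  5  6
 a  9  8  7  6  6  6  5  5  6  6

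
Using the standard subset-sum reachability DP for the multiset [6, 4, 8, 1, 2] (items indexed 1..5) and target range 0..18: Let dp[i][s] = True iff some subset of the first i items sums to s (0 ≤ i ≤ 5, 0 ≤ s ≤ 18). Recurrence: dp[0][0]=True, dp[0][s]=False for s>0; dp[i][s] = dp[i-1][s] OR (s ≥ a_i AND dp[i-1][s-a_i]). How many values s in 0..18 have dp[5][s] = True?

i\s   0   1   2   3   4   5   6   7   8   9  10  11  12  13  14  15  16  17  18
  0   T   F   F   F   F   F   F   F   F   F   F   F   F   F   F   F   F   F   F
  1   T   F   F   F   F   F   T   F   F   F   F   F   F   F   F   F   F   F   F
  2   T   F   F   F   T   F   T   F   F   F   T   F   F   F   F   F   F   F   F
  3   T   F   F   F   T   F   T   F   T   F   T   F   T   F   T   F   F   F   T
  4   T   T   F   F   T   T   T   T   T   T   T   T   T   T   T   T   F   F   T
  5   T   T   T   T   T   T   T   T   T   T   T   T   T   T   T   T   T   T   T

19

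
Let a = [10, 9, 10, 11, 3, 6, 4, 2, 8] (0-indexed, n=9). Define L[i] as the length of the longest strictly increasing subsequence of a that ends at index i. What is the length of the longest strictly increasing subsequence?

3

   i    0    1    2    3    4    5    6    7    8
a[i]   10    9   10   11    3    6    4    2    8
L[i]    1    1    2    3    1    2    2    1    3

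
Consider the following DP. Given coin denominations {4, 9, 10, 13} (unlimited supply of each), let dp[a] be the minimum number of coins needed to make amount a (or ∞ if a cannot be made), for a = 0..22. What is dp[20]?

2

 a  0  1  2  3  4  5  6  7  8  9 10 11 12 13 14 15 16 17 18 19 20 21 22
dp  0  -  -  -  1  -  -  -  2  1  1  -  3  1  2  -  4  2  2  2  2  3  2
(- denotes ∞ / unreachable)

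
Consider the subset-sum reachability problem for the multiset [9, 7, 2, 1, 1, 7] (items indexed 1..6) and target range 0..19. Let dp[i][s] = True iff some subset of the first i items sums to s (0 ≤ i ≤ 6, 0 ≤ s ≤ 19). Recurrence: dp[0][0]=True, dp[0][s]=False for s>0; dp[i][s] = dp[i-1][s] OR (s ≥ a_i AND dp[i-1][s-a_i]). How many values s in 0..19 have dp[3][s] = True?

i\s   0   1   2   3   4   5   6   7   8   9  10  11  12  13  14  15  16  17  18  19
  0   T   F   F   F   F   F   F   F   F   F   F   F   F   F   F   F   F   F   F   F
  1   T   F   F   F   F   F   F   F   F   T   F   F   F   F   F   F   F   F   F   F
  2   T   F   F   F   F   F   F   T   F   T   F   F   F   F   F   F   T   F   F   F
  3   T   F   T   F   F   F   F   T   F   T   F   T   F   F   F   F   T   F   T   F
  4   T   T   T   T   F   F   F   T   T   T   T   T   T   F   F   F   T   T   T   T
  5   T   T   T   T   T   F   F   T   T   T   T   T   T   T   F   F   T   T   T   T
  6   T   T   T   T   T   F   F   T   T   T   T   T   T   T   T   T   T   T   T   T

7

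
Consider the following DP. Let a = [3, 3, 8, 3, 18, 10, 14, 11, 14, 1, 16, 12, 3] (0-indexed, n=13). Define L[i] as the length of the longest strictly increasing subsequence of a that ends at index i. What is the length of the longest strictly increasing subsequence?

   i    0    1    2    3    4    5    6    7    8    9   10   11   12
a[i]    3    3    8    3   18   10   14   11   14    1   16   12    3
L[i]    1    1    2    1    3    3    4    4    5    1    6    5    2

6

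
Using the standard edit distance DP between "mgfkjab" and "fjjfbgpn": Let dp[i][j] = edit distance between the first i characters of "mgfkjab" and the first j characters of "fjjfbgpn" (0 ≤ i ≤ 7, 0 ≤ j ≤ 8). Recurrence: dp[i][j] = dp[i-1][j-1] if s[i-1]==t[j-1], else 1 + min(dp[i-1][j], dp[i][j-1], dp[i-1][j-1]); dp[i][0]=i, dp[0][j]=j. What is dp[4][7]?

   ''  f  j  j  f  b  g  p  n
''  0  1  2  3  4  5  6  7  8
 m  1  1  2  3  4  5  6  7  8
 g  2  2  2  3  4  5  5  6  7
 f  3  2  3  3  3  4  5  6  7
 k  4  3  3  4  4  4  5  6  7
 j  5  4  3  3  4  5  5  6  7
 a  6  5  4  4  4  5  6  6  7
 b  7  6  5  5  5  4  5  6  7

6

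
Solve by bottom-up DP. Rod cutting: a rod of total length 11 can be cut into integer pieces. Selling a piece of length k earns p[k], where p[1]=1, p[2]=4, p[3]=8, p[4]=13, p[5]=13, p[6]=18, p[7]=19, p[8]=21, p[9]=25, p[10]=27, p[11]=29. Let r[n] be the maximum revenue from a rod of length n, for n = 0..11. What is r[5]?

   n    0    1    2    3    4    5    6    7    8    9   10   11
r[n]    0    1    4    8   13   14   18   21   26   27   31   34

14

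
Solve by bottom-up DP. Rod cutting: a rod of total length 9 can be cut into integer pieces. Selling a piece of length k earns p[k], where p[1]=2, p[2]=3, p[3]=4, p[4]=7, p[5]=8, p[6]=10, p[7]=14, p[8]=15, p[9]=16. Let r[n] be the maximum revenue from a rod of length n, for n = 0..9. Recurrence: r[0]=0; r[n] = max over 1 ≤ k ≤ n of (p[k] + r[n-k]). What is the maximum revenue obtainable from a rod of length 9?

   n    0    1    2    3    4    5    6    7    8    9
r[n]    0    2    4    6    8   10   12   14   16   18

18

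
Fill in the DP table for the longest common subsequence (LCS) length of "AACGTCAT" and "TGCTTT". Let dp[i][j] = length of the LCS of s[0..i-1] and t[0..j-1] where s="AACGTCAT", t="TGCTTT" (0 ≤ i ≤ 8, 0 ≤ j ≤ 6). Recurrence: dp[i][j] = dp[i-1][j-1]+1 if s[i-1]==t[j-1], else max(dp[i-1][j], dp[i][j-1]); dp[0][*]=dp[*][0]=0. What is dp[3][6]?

   ''  T  G  C  T  T  T
''  0  0  0  0  0  0  0
 A  0  0  0  0  0  0  0
 A  0  0  0  0  0  0  0
 C  0  0  0  1  1  1  1
 G  0  0  1  1  1  1  1
 T  0  1  1  1  2  2  2
 C  0  1  1  2  2  2  2
 A  0  1  1  2  2  2  2
 T  0  1  1  2  3  3  3

1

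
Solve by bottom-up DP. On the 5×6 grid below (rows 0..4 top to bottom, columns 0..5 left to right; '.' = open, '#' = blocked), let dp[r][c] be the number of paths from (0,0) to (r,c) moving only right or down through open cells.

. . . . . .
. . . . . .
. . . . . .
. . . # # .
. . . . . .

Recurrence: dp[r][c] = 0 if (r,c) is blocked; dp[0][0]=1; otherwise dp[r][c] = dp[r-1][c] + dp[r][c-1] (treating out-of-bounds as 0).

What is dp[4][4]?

15

r\c   0   1   2   3   4   5
  0   1   1   1   1   1   1
  1   1   2   3   4   5   6
  2   1   3   6  10  15  21
  3   1   4  10   0   0  21
  4   1   5  15  15  15  36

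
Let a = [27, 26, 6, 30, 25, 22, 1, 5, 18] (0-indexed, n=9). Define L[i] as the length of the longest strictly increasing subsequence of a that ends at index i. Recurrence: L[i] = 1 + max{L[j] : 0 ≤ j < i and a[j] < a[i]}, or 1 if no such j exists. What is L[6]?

1

   i    0    1    2    3    4    5    6    7    8
a[i]   27   26    6   30   25   22    1    5   18
L[i]    1    1    1    2    2    2    1    2    3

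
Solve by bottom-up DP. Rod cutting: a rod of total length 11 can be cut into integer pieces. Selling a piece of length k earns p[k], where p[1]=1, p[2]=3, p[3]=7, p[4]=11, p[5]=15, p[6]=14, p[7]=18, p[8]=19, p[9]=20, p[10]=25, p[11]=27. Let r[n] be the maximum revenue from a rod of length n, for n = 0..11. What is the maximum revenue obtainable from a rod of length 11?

31

   n    0    1    2    3    4    5    6    7    8    9   10   11
r[n]    0    1    3    7   11   15   16   18   22   26   30   31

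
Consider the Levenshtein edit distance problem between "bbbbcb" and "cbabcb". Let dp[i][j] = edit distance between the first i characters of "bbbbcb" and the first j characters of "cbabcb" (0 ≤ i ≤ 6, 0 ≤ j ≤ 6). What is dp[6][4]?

   ''  c  b  a  b  c  b
''  0  1  2  3  4  5  6
 b  1  1  1  2  3  4  5
 b  2  2  1  2  2  3  4
 b  3  3  2  2  2  3  3
 b  4  4  3  3  2  3  3
 c  5  4  4  4  3  2  3
 b  6  5  4  5  4  3  2

4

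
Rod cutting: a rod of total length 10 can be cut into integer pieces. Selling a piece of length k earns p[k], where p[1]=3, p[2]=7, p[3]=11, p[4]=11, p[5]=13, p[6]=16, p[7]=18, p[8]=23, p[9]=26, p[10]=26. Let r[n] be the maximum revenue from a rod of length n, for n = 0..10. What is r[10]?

36

   n    0    1    2    3    4    5    6    7    8    9   10
r[n]    0    3    7   11   14   18   22   25   29   33   36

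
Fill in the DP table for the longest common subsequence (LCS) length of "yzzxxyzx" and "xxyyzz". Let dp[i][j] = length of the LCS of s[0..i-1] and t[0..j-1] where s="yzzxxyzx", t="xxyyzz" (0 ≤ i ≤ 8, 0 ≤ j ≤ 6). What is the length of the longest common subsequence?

   ''  x  x  y  y  z  z
''  0  0  0  0  0  0  0
 y  0  0  0  1  1  1  1
 z  0  0  0  1  1  2  2
 z  0  0  0  1  1  2  3
 x  0  1  1  1  1  2  3
 x  0  1  2  2  2  2  3
 y  0  1  2  3  3  3  3
 z  0  1  2  3  3  4  4
 x  0  1  2  3  3  4  4

4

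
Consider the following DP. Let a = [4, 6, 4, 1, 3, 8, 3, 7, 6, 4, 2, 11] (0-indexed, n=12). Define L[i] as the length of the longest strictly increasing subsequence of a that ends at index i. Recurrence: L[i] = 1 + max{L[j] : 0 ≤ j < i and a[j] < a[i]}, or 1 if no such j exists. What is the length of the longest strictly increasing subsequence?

   i    0    1    2    3    4    5    6    7    8    9   10   11
a[i]    4    6    4    1    3    8    3    7    6    4    2   11
L[i]    1    2    1    1    2    3    2    3    3    3    2    4

4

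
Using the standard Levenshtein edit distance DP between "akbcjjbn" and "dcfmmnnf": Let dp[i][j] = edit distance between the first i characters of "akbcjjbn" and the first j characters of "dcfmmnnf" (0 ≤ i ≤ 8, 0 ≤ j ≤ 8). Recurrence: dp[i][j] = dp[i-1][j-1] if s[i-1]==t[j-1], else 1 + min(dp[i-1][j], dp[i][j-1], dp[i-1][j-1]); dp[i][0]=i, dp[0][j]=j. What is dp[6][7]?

   ''  d  c  f  m  m  n  n  f
''  0  1  2  3  4  5  6  7  8
 a  1  1  2  3  4  5  6  7  8
 k  2  2  2  3  4  5  6  7  8
 b  3  3  3  3  4  5  6  7  8
 c  4  4  3  4  4  5  6  7  8
 j  5  5  4  4  5  5  6  7  8
 j  6  6  5  5  5  6  6  7  8
 b  7  7  6  6  6  6  7  7  8
 n  8  8  7  7  7  7  6  7  8

7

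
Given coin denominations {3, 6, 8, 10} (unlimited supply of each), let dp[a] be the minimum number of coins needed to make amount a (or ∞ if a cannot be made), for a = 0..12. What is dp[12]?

2

 a  0  1  2  3  4  5  6  7  8  9 10 11 12
dp  0  -  -  1  -  -  1  -  1  2  1  2  2
(- denotes ∞ / unreachable)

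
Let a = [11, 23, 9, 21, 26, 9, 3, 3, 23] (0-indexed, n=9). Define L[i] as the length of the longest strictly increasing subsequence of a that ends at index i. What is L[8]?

   i    0    1    2    3    4    5    6    7    8
a[i]   11   23    9   21   26    9    3    3   23
L[i]    1    2    1    2    3    1    1    1    3

3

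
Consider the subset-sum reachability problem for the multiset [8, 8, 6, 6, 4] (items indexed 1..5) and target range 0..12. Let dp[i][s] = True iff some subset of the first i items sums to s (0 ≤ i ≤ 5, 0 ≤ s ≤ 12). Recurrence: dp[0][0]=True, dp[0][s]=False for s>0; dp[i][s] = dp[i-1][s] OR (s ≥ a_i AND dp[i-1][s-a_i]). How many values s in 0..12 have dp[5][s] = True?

i\s   0   1   2   3   4   5   6   7   8   9  10  11  12
  0   T   F   F   F   F   F   F   F   F   F   F   F   F
  1   T   F   F   F   F   F   F   F   T   F   F   F   F
  2   T   F   F   F   F   F   F   F   T   F   F   F   F
  3   T   F   F   F   F   F   T   F   T   F   F   F   F
  4   T   F   F   F   F   F   T   F   T   F   F   F   T
  5   T   F   F   F   T   F   T   F   T   F   T   F   T

6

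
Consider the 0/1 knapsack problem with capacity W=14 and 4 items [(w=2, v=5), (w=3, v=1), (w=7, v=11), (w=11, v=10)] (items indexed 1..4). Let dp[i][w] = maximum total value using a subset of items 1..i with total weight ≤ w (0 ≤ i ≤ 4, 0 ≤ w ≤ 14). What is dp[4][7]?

i\w   0   1   2   3   4   5   6   7   8   9  10  11  12  13  14
  0   0   0   0   0   0   0   0   0   0   0   0   0   0   0   0
  1   0   0   5   5   5   5   5   5   5   5   5   5   5   5   5
  2   0   0   5   5   5   6   6   6   6   6   6   6   6   6   6
  3   0   0   5   5   5   6   6  11  11  16  16  16  17  17  17
  4   0   0   5   5   5   6   6  11  11  16  16  16  17  17  17

11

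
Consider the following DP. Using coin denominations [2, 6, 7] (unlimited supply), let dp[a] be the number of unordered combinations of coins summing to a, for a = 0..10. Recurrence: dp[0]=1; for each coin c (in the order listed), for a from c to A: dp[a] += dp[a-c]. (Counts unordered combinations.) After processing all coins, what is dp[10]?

2

after  coin     0     1     2     3     4     5     6     7     8     9    10
          2     1     0     1     0     1     0     1     0     1     0     1
          6     1     0     1     0     1     0     2     0     2     0     2
          7     1     0     1     0     1     0     2     1     2     1     2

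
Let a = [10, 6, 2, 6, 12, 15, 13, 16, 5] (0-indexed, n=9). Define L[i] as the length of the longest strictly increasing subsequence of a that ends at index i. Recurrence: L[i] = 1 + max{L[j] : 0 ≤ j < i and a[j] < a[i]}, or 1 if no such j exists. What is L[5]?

4

   i    0    1    2    3    4    5    6    7    8
a[i]   10    6    2    6   12   15   13   16    5
L[i]    1    1    1    2    3    4    4    5    2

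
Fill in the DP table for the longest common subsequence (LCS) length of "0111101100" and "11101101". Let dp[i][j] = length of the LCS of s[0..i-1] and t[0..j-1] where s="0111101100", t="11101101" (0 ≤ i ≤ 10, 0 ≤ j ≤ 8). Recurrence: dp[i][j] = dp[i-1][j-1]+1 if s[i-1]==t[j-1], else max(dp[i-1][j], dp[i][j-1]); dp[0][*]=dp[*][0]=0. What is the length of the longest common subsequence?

7

   ''  1  1  1  0  1  1  0  1
''  0  0  0  0  0  0  0  0  0
 0  0  0  0  0  1  1  1  1  1
 1  0  1  1  1  1  2  2  2  2
 1  0  1  2  2  2  2  3  3  3
 1  0  1  2  3  3  3  3  3  4
 1  0  1  2  3  3  4  4  4  4
 0  0  1  2  3  4  4  4  5  5
 1  0  1  2  3  4  5  5  5  6
 1  0  1  2  3  4  5  6  6  6
 0  0  1  2  3  4  5  6  7  7
 0  0  1  2  3  4  5  6  7  7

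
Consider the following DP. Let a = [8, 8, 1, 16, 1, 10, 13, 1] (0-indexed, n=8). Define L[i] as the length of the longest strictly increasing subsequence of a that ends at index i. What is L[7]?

1

   i    0    1    2    3    4    5    6    7
a[i]    8    8    1   16    1   10   13    1
L[i]    1    1    1    2    1    2    3    1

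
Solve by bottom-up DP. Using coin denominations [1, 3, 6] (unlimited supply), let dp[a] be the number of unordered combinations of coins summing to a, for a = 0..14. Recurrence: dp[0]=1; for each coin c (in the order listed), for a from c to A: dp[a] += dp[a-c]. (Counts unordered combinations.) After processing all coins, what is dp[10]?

after  coin     0     1     2     3     4     5     6     7     8     9    10    11    12    13    14
          1     1     1     1     1     1     1     1     1     1     1     1     1     1     1     1
          3     1     1     1     2     2     2     3     3     3     4     4     4     5     5     5
          6     1     1     1     2     2     2     4     4     4     6     6     6     9     9     9

6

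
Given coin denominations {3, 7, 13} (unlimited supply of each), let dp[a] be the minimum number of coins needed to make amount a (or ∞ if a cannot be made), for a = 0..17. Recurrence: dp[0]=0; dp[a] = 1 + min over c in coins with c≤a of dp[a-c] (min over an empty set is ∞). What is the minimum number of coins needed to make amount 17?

 a  0  1  2  3  4  5  6  7  8  9 10 11 12 13 14 15 16 17
dp  0  -  -  1  -  -  2  1  -  3  2  -  4  1  2  5  2  3
(- denotes ∞ / unreachable)

3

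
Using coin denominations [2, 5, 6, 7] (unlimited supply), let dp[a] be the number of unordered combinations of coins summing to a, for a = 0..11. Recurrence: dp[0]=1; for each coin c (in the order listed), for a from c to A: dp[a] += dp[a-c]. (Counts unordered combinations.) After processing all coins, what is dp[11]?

after  coin     0     1     2     3     4     5     6     7     8     9    10    11
          2     1     0     1     0     1     0     1     0     1     0     1     0
          5     1     0     1     0     1     1     1     1     1     1     2     1
          6     1     0     1     0     1     1     2     1     2     1     3     2
          7     1     0     1     0     1     1     2     2     2     2     3     3

3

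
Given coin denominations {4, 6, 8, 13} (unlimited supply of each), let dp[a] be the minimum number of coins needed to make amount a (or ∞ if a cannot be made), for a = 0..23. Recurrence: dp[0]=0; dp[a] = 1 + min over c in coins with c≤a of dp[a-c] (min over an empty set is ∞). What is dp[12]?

 a  0  1  2  3  4  5  6  7  8  9 10 11 12 13 14 15 16 17 18 19 20 21 22 23
dp  0  -  -  -  1  -  1  -  1  -  2  -  2  1  2  -  2  2  3  2  3  2  3  3
(- denotes ∞ / unreachable)

2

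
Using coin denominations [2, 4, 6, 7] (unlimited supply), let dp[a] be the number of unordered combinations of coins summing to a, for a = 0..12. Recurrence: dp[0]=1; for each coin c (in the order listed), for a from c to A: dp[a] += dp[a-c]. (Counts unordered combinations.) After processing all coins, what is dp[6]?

3

after  coin     0     1     2     3     4     5     6     7     8     9    10    11    12
          2     1     0     1     0     1     0     1     0     1     0     1     0     1
          4     1     0     1     0     2     0     2     0     3     0     3     0     4
          6     1     0     1     0     2     0     3     0     4     0     5     0     7
          7     1     0     1     0     2     0     3     1     4     1     5     2     7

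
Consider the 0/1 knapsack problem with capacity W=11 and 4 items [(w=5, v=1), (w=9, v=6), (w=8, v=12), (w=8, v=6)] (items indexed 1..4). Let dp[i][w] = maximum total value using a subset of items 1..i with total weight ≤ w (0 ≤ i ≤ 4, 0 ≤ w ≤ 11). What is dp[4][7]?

i\w   0   1   2   3   4   5   6   7   8   9  10  11
  0   0   0   0   0   0   0   0   0   0   0   0   0
  1   0   0   0   0   0   1   1   1   1   1   1   1
  2   0   0   0   0   0   1   1   1   1   6   6   6
  3   0   0   0   0   0   1   1   1  12  12  12  12
  4   0   0   0   0   0   1   1   1  12  12  12  12

1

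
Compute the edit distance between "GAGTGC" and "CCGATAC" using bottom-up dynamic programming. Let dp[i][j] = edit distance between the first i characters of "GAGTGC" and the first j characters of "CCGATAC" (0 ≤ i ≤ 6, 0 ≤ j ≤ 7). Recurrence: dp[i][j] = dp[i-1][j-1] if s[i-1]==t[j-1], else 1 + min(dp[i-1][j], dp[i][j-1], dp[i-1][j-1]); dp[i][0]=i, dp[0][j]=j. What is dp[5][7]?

5

   ''  C  C  G  A  T  A  C
''  0  1  2  3  4  5  6  7
 G  1  1  2  2  3  4  5  6
 A  2  2  2  3  2  3  4  5
 G  3  3  3  2  3  3  4  5
 T  4  4  4  3  3  3  4  5
 G  5  5  5  4  4  4  4  5
 C  6  5  5  5  5  5  5  4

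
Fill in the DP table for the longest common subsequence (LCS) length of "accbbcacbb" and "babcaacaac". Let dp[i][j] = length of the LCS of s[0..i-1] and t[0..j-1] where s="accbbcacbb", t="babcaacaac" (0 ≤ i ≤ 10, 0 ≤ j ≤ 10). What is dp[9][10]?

   ''  b  a  b  c  a  a  c  a  a  c
''  0  0  0  0  0  0  0  0  0  0  0
 a  0  0  1  1  1  1  1  1  1  1  1
 c  0  0  1  1  2  2  2  2  2  2  2
 c  0  0  1  1  2  2  2  3  3  3  3
 b  0  1  1  2  2  2  2  3  3  3  3
 b  0  1  1  2  2  2  2  3  3  3  3
 c  0  1  1  2  3  3  3  3  3  3  4
 a  0  1  2  2  3  4  4  4  4  4  4
 c  0  1  2  2  3  4  4  5  5  5  5
 b  0  1  2  3  3  4  4  5  5  5  5
 b  0  1  2  3  3  4  4  5  5  5  5

5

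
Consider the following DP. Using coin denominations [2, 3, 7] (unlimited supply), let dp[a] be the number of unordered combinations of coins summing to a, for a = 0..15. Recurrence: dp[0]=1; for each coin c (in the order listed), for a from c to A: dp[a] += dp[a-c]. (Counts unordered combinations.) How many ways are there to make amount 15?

5

after  coin     0     1     2     3     4     5     6     7     8     9    10    11    12    13    14    15
          2     1     0     1     0     1     0     1     0     1     0     1     0     1     0     1     0
          3     1     0     1     1     1     1     2     1     2     2     2     2     3     2     3     3
          7     1     0     1     1     1     1     2     2     2     3     3     3     4     4     5     5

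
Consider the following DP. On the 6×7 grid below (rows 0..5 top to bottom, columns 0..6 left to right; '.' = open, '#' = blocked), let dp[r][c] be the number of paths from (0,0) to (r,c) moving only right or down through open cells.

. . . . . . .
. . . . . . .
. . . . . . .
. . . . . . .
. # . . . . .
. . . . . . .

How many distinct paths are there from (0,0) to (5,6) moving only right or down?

432

r\c   0   1   2   3   4   5   6
  0   1   1   1   1   1   1   1
  1   1   2   3   4   5   6   7
  2   1   3   6  10  15  21  28
  3   1   4  10  20  35  56  84
  4   1   0  10  30  65 121 205
  5   1   1  11  41 106 227 432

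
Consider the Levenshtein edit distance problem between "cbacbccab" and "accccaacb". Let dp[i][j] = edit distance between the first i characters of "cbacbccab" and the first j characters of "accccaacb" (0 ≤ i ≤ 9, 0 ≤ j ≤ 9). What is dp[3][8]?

   ''  a  c  c  c  c  a  a  c  b
''  0  1  2  3  4  5  6  7  8  9
 c  1  1  1  2  3  4  5  6  7  8
 b  2  2  2  2  3  4  5  6  7  7
 a  3  2  3  3  3  4  4  5  6  7
 c  4  3  2  3  3  3  4  5  5  6
 b  5  4  3  3  4  4  4  5  6  5
 c  6  5  4  3  3  4  5  5  5  6
 c  7  6  5  4  3  3  4  5  5  6
 a  8  7  6  5  4  4  3  4  5  6
 b  9  8  7  6  5  5  4  4  5  5

6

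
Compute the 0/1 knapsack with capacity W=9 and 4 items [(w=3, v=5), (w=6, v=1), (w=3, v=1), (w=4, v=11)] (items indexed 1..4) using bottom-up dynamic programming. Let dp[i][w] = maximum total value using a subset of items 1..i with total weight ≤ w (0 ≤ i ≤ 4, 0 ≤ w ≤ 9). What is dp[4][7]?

i\w   0   1   2   3   4   5   6   7   8   9
  0   0   0   0   0   0   0   0   0   0   0
  1   0   0   0   5   5   5   5   5   5   5
  2   0   0   0   5   5   5   5   5   5   6
  3   0   0   0   5   5   5   6   6   6   6
  4   0   0   0   5  11  11  11  16  16  16

16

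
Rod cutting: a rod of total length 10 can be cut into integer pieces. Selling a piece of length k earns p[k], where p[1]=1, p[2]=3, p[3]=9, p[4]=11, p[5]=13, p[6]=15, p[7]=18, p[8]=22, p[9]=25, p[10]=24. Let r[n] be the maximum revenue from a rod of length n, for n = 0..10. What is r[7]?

   n    0    1    2    3    4    5    6    7    8    9   10
r[n]    0    1    3    9   11   13   18   20   22   27   29

20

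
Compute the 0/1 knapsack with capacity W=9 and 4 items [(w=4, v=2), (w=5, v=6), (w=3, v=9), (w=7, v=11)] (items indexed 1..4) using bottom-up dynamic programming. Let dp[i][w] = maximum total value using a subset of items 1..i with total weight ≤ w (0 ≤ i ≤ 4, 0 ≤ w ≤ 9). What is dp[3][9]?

15

i\w   0   1   2   3   4   5   6   7   8   9
  0   0   0   0   0   0   0   0   0   0   0
  1   0   0   0   0   2   2   2   2   2   2
  2   0   0   0   0   2   6   6   6   6   8
  3   0   0   0   9   9   9   9  11  15  15
  4   0   0   0   9   9   9   9  11  15  15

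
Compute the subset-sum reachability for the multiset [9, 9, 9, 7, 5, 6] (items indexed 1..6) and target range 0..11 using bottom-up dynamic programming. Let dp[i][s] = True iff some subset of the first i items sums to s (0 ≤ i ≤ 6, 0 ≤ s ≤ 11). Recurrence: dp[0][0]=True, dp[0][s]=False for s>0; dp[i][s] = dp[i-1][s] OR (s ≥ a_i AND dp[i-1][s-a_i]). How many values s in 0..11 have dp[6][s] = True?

i\s   0   1   2   3   4   5   6   7   8   9  10  11
  0   T   F   F   F   F   F   F   F   F   F   F   F
  1   T   F   F   F   F   F   F   F   F   T   F   F
  2   T   F   F   F   F   F   F   F   F   T   F   F
  3   T   F   F   F   F   F   F   F   F   T   F   F
  4   T   F   F   F   F   F   F   T   F   T   F   F
  5   T   F   F   F   F   T   F   T   F   T   F   F
  6   T   F   F   F   F   T   T   T   F   T   F   T

6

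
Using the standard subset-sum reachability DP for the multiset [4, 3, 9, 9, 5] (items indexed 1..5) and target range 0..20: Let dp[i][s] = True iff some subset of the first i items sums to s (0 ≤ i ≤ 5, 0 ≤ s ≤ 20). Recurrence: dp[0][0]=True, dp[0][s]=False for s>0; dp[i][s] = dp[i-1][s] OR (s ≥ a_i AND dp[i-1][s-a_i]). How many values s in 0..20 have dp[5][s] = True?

i\s   0   1   2   3   4   5   6   7   8   9  10  11  12  13  14  15  16  17  18  19  20
  0   T   F   F   F   F   F   F   F   F   F   F   F   F   F   F   F   F   F   F   F   F
  1   T   F   F   F   T   F   F   F   F   F   F   F   F   F   F   F   F   F   F   F   F
  2   T   F   F   T   T   F   F   T   F   F   F   F   F   F   F   F   F   F   F   F   F
  3   T   F   F   T   T   F   F   T   F   T   F   F   T   T   F   F   T   F   F   F   F
  4   T   F   F   T   T   F   F   T   F   T   F   F   T   T   F   F   T   F   T   F   F
  5   T   F   F   T   T   T   F   T   T   T   F   F   T   T   T   F   T   T   T   F   F

13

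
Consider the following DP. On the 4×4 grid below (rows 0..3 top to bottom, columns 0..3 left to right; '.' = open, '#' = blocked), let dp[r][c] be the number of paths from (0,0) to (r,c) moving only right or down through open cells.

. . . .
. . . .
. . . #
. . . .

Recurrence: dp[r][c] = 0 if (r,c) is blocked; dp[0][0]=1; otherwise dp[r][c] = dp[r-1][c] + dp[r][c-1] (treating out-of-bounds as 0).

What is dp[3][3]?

r\c   0   1   2   3
  0   1   1   1   1
  1   1   2   3   4
  2   1   3   6   0
  3   1   4  10  10

10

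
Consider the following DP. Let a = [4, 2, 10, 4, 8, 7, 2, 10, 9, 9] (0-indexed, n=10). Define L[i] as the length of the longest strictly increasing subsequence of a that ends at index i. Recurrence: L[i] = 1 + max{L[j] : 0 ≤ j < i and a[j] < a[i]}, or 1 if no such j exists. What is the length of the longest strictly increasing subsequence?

4

   i    0    1    2    3    4    5    6    7    8    9
a[i]    4    2   10    4    8    7    2   10    9    9
L[i]    1    1    2    2    3    3    1    4    4    4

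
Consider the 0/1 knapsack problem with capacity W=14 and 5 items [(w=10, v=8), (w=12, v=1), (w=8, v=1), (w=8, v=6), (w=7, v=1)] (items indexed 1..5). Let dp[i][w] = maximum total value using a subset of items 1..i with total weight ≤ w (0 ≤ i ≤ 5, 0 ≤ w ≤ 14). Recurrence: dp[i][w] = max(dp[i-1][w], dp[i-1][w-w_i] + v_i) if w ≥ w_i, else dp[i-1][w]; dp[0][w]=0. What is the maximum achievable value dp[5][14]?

i\w   0   1   2   3   4   5   6   7   8   9  10  11  12  13  14
  0   0   0   0   0   0   0   0   0   0   0   0   0   0   0   0
  1   0   0   0   0   0   0   0   0   0   0   8   8   8   8   8
  2   0   0   0   0   0   0   0   0   0   0   8   8   8   8   8
  3   0   0   0   0   0   0   0   0   1   1   8   8   8   8   8
  4   0   0   0   0   0   0   0   0   6   6   8   8   8   8   8
  5   0   0   0   0   0   0   0   1   6   6   8   8   8   8   8

8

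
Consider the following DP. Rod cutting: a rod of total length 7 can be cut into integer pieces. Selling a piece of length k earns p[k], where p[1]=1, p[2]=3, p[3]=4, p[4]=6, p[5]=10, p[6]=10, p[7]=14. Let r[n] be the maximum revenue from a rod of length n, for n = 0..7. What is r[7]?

14

   n    0    1    2    3    4    5    6    7
r[n]    0    1    3    4    6   10   11   14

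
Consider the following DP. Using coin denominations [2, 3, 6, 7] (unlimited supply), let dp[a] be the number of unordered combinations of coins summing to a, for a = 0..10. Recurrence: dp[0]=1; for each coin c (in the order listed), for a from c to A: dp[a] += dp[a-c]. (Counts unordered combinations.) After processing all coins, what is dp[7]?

after  coin     0     1     2     3     4     5     6     7     8     9    10
          2     1     0     1     0     1     0     1     0     1     0     1
          3     1     0     1     1     1     1     2     1     2     2     2
          6     1     0     1     1     1     1     3     1     3     3     3
          7     1     0     1     1     1     1     3     2     3     4     4

2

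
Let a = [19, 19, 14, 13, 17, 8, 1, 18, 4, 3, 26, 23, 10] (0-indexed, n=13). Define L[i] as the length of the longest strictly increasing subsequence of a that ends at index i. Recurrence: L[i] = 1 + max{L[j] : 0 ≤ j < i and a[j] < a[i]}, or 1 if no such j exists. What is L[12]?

3

   i    0    1    2    3    4    5    6    7    8    9   10   11   12
a[i]   19   19   14   13   17    8    1   18    4    3   26   23   10
L[i]    1    1    1    1    2    1    1    3    2    2    4    4    3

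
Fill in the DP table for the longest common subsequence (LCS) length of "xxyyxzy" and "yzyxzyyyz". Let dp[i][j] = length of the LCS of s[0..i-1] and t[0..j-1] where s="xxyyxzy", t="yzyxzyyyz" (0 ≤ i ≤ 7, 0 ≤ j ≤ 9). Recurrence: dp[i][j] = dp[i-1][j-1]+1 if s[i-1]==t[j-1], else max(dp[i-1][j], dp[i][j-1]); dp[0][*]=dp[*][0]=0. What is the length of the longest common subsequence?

5

   ''  y  z  y  x  z  y  y  y  z
''  0  0  0  0  0  0  0  0  0  0
 x  0  0  0  0  1  1  1  1  1  1
 x  0  0  0  0  1  1  1  1  1  1
 y  0  1  1  1  1  1  2  2  2  2
 y  0  1  1  2  2  2  2  3  3  3
 x  0  1  1  2  3  3  3  3  3  3
 z  0  1  2  2  3  4  4  4  4  4
 y  0  1  2  3  3  4  5  5  5  5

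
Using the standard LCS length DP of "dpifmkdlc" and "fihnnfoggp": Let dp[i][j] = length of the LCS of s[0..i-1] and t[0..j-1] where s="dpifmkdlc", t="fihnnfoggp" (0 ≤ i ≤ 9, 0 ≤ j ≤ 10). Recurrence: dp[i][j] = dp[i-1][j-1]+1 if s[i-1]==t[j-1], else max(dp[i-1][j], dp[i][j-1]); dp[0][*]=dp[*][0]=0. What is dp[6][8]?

2

   ''  f  i  h  n  n  f  o  g  g  p
''  0  0  0  0  0  0  0  0  0  0  0
 d  0  0  0  0  0  0  0  0  0  0  0
 p  0  0  0  0  0  0  0  0  0  0  1
 i  0  0  1  1  1  1  1  1  1  1  1
 f  0  1  1  1  1  1  2  2  2  2  2
 m  0  1  1  1  1  1  2  2  2  2  2
 k  0  1  1  1  1  1  2  2  2  2  2
 d  0  1  1  1  1  1  2  2  2  2  2
 l  0  1  1  1  1  1  2  2  2  2  2
 c  0  1  1  1  1  1  2  2  2  2  2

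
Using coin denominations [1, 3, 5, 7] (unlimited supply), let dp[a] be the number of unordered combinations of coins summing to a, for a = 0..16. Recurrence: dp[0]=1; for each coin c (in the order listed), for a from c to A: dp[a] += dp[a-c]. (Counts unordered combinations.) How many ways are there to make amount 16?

21

after  coin     0     1     2     3     4     5     6     7     8     9    10    11    12    13    14    15    16
          1     1     1     1     1     1     1     1     1     1     1     1     1     1     1     1     1     1
          3     1     1     1     2     2     2     3     3     3     4     4     4     5     5     5     6     6
          5     1     1     1     2     2     3     4     4     5     6     7     8     9    10    11    13    14
          7     1     1     1     2     2     3     4     5     6     7     9    10    12    14    16    19    21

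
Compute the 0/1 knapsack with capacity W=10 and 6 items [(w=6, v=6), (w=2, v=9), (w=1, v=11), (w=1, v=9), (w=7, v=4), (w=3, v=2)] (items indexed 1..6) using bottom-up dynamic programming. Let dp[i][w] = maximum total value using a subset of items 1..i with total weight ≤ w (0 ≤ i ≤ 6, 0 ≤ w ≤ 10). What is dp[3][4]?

20

i\w   0   1   2   3   4   5   6   7   8   9  10
  0   0   0   0   0   0   0   0   0   0   0   0
  1   0   0   0   0   0   0   6   6   6   6   6
  2   0   0   9   9   9   9   9   9  15  15  15
  3   0  11  11  20  20  20  20  20  20  26  26
  4   0  11  20  20  29  29  29  29  29  29  35
  5   0  11  20  20  29  29  29  29  29  29  35
  6   0  11  20  20  29  29  29  31  31  31  35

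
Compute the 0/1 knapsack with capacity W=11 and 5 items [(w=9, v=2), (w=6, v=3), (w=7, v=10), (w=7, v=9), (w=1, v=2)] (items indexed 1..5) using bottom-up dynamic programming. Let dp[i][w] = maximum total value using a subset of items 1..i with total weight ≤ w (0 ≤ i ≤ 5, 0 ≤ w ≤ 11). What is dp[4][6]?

3

i\w   0   1   2   3   4   5   6   7   8   9  10  11
  0   0   0   0   0   0   0   0   0   0   0   0   0
  1   0   0   0   0   0   0   0   0   0   2   2   2
  2   0   0   0   0   0   0   3   3   3   3   3   3
  3   0   0   0   0   0   0   3  10  10  10  10  10
  4   0   0   0   0   0   0   3  10  10  10  10  10
  5   0   2   2   2   2   2   3  10  12  12  12  12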